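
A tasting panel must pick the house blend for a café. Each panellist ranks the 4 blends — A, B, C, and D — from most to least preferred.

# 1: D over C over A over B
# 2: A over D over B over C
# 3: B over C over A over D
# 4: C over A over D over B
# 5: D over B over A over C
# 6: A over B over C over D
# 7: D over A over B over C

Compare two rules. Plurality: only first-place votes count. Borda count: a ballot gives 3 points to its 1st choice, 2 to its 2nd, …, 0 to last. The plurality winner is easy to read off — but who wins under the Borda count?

Plurality first-place counts: A 2, B 1, C 1, D 3 → D.
Borda totals: A 13, B 9, C 8, D 12 → A.

A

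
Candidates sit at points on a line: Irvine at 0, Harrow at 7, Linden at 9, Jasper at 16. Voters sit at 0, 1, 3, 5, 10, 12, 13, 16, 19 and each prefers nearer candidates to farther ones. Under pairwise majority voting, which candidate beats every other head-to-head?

Linden

With single-peaked preferences on a line, the Condorcet winner is the candidate closest to the median voter.
The median voter (position 10) is closest to Linden at 9.
Check: Linden vs Jasper — voters closer to Linden: 6 of 9.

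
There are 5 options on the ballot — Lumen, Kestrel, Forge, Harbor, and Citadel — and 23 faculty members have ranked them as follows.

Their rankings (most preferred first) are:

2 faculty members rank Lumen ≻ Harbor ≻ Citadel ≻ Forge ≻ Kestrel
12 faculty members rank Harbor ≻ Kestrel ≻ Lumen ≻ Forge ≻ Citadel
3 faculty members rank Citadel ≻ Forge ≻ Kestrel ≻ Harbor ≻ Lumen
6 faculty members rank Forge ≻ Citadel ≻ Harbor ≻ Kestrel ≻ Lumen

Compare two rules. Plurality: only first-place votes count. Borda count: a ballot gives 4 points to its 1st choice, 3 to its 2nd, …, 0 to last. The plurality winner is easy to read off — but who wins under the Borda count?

Harbor

Plurality first-place counts: Lumen 2, Kestrel 0, Forge 6, Harbor 12, Citadel 3 → Harbor.
Borda totals: Lumen 32, Kestrel 48, Forge 47, Harbor 69, Citadel 34 → Harbor.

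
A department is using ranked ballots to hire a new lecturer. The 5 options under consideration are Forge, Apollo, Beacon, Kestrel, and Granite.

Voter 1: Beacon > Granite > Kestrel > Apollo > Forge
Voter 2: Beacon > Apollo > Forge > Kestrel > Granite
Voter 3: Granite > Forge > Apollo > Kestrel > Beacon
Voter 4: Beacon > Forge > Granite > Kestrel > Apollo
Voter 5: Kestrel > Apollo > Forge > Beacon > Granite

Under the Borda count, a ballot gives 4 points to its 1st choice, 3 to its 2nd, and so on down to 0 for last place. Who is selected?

Borda scores:
  Forge: 0 + 2 + 3 + 3 + 2 = 10
  Apollo: 1 + 3 + 2 + 0 + 3 = 9
  Beacon: 4 + 4 + 0 + 4 + 1 = 13
  Kestrel: 2 + 1 + 1 + 1 + 4 = 9
  Granite: 3 + 0 + 4 + 2 + 0 = 9
Beacon has the highest total.

Beacon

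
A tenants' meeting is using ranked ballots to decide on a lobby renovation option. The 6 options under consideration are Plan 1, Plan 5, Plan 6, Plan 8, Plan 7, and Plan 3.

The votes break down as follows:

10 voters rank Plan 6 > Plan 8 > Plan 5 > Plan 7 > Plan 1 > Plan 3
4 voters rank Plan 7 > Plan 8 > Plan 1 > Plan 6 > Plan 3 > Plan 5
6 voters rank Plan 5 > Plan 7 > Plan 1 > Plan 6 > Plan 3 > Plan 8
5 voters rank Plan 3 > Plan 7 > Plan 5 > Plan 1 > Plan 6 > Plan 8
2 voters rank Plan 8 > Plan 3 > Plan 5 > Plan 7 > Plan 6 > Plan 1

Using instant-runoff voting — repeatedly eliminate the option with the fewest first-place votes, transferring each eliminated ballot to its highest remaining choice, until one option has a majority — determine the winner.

Round 1: Plan 6 10, Plan 5 6, Plan 3 5, Plan 7 4, Plan 8 2, Plan 1 0. Plan 1 has the fewest and is eliminated.
Round 2: Plan 6 10, Plan 5 6, Plan 3 5, Plan 7 4, Plan 8 2. Plan 8 has the fewest and is eliminated.
Round 3: Plan 6 10, Plan 3 7, Plan 5 6, Plan 7 4. Plan 7 has the fewest and is eliminated.
Round 4: Plan 6 14, Plan 3 7, Plan 5 6. Plan 6 has a majority.

Plan 6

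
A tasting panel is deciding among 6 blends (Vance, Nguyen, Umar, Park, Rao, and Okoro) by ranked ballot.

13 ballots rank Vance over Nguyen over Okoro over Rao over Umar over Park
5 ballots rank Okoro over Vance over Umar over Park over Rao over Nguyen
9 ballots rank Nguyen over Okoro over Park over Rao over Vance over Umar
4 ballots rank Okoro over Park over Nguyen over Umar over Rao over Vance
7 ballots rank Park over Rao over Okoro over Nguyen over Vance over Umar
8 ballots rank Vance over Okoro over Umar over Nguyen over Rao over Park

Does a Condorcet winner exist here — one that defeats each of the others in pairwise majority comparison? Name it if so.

Okoro

Head-to-head results (46 voters total):
Vance vs Nguyen: Vance wins 26–20.
Vance vs Umar: Vance wins 42–4.
Vance vs Park: Vance wins 26–20.
Vance vs Rao: Vance wins 26–20.
Vance vs Okoro: Okoro wins 25–21.
Nguyen vs Umar: Nguyen wins 33–13.
Nguyen vs Park: Nguyen wins 30–16.
Nguyen vs Rao: Nguyen wins 34–12.
Nguyen vs Okoro: Okoro wins 24–22.
Umar vs Park: Umar wins 26–20.
Umar vs Rao: Rao wins 29–17.
Umar vs Okoro: Okoro wins 46–0.
Park vs Rao: Park wins 25–21.
Park vs Okoro: Okoro wins 39–7.
Rao vs Okoro: Okoro wins 39–7.
Okoro beats each rival — Vance (25–21), Nguyen (24–22), Umar (46–0), Park (39–7), Rao (39–7) — so Okoro is the Condorcet winner.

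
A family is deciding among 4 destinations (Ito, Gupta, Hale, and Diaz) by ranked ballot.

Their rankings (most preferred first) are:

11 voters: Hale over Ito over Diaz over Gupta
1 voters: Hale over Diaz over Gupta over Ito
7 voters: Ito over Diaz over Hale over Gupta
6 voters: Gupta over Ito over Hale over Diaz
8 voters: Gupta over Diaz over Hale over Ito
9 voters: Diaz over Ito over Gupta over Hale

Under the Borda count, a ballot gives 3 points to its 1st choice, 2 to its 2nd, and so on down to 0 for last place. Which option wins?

Borda scores:
  Ito: 11·2 + 0 + 7·3 + 6·2 + 8·0 + 9·2 = 73
  Gupta: 11·0 + 1 + 7·0 + 6·3 + 8·3 + 9·1 = 52
  Hale: 11·3 + 3 + 7·1 + 6·1 + 8·1 + 9·0 = 57
  Diaz: 11·1 + 2 + 7·2 + 6·0 + 8·2 + 9·3 = 70
Ito has the highest total.

Ito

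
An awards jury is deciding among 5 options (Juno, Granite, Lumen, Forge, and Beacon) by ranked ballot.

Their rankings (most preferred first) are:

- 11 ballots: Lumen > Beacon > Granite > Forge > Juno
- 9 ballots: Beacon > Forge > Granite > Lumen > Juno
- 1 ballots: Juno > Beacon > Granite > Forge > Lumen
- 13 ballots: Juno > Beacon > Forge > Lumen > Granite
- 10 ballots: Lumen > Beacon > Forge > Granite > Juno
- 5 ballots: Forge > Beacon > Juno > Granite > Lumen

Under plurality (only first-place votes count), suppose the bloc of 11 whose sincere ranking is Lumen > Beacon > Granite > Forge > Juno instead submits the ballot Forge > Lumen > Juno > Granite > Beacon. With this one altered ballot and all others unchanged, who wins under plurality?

First-place totals with the altered ballot: Juno 14, Granite 0, Lumen 10, Forge 16, Beacon 9.
The switch changes the winner from Lumen to Forge.

Forge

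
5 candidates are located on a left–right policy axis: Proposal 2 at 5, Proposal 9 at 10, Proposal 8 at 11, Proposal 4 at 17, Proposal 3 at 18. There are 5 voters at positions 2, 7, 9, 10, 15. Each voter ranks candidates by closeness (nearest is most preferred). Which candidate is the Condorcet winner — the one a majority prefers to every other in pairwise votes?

With single-peaked preferences on a line, the Condorcet winner is the candidate closest to the median voter.
The median voter (position 9) is closest to Proposal 9 at 10.
Check: Proposal 9 vs Proposal 3 — voters closer to Proposal 9: 4 of 5.

Proposal 9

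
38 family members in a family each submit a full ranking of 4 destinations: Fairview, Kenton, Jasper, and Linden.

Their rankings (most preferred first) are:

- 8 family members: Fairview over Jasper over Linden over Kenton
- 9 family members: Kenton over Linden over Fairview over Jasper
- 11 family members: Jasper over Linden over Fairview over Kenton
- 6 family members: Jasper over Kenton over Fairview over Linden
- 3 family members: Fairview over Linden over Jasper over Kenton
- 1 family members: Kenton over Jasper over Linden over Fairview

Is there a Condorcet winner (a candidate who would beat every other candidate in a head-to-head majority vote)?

No

Head-to-head results (38 voters total):
Fairview vs Kenton: Fairview wins 22–16.
Fairview vs Jasper: Fairview wins 20–18.
Fairview vs Linden: Linden wins 21–17.
Kenton vs Jasper: Jasper wins 28–10.
Kenton vs Linden: Linden wins 22–16.
Jasper vs Linden: Jasper wins 26–12.
No candidate beats all others: Fairview beats Jasper beats Linden beats Fairview, a majority cycle.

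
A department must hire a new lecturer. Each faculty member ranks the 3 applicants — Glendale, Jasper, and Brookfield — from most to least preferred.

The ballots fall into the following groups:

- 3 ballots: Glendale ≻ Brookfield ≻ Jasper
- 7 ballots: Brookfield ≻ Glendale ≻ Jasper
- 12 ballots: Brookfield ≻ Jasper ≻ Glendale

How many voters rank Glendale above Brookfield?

Ballots ranking Glendale above Brookfield: 3.
Ballots ranking Brookfield above Glendale: 7+12 = 19.
So 3 of 22 voters prefer Glendale to Brookfield.

3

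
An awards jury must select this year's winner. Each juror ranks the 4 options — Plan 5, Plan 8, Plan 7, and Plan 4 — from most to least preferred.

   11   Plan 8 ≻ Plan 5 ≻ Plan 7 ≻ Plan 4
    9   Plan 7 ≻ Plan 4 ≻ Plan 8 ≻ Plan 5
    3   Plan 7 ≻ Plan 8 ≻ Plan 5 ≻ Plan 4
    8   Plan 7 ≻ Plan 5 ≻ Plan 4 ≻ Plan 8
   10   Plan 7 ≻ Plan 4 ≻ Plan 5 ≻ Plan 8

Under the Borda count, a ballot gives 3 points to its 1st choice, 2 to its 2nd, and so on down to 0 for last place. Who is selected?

Borda scores:
  Plan 5: 11·2 + 9·0 + 3·1 + 8·2 + 10·1 = 51
  Plan 8: 11·3 + 9·1 + 3·2 + 8·0 + 10·0 = 48
  Plan 7: 11·1 + 9·3 + 3·3 + 8·3 + 10·3 = 101
  Plan 4: 11·0 + 9·2 + 3·0 + 8·1 + 10·2 = 46
Plan 7 has the highest total.

Plan 7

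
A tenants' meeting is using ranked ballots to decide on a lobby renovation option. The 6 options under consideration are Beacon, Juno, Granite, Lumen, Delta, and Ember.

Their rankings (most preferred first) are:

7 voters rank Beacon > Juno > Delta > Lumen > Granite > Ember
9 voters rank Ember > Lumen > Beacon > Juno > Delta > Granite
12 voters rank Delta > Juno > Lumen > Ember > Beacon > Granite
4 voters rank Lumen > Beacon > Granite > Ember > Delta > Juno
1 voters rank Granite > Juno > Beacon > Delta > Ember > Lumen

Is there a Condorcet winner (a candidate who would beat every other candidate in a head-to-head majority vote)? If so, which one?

Head-to-head results (33 voters total):
Beacon vs Juno: Beacon wins 20–13.
Beacon vs Granite: Beacon wins 32–1.
Beacon vs Lumen: Lumen wins 25–8.
Beacon vs Delta: Beacon wins 21–12.
Beacon vs Ember: Ember wins 21–12.
Juno vs Granite: Juno wins 28–5.
Juno vs Lumen: Juno wins 20–13.
Juno vs Delta: Juno wins 17–16.
Juno vs Ember: Juno wins 20–13.
Granite vs Lumen: Lumen wins 32–1.
Granite vs Delta: Delta wins 28–5.
Granite vs Ember: Ember wins 21–12.
Lumen vs Delta: Delta wins 20–13.
Lumen vs Ember: Lumen wins 23–10.
Delta vs Ember: Delta wins 20–13.
No candidate beats all others: Beacon beats Juno beats Lumen beats Beacon, a majority cycle.

No Condorcet winner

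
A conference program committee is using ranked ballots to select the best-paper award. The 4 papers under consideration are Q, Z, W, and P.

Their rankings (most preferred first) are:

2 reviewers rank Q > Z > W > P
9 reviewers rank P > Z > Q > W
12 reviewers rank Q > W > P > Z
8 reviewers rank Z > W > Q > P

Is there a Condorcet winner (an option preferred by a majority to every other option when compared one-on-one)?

Head-to-head results (31 voters total):
Q vs Z: Z wins 17–14.
Q vs W: Q wins 23–8.
Q vs P: Q wins 22–9.
Z vs W: Z wins 19–12.
Z vs P: P wins 21–10.
W vs P: W wins 22–9.
No candidate beats all others: Q beats P beats Z beats Q, a majority cycle.

No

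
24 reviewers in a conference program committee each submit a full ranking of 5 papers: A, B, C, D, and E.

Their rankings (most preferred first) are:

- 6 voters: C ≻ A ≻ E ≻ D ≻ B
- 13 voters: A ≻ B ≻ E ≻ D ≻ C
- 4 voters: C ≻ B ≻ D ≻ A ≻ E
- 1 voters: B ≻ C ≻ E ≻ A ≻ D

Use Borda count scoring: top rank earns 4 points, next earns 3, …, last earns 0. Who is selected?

A

Borda scores:
  A: 6·3 + 13·4 + 4·1 + 1 = 75
  B: 6·0 + 13·3 + 4·3 + 4 = 55
  C: 6·4 + 13·0 + 4·4 + 3 = 43
  D: 6·1 + 13·1 + 4·2 + 0 = 27
  E: 6·2 + 13·2 + 4·0 + 2 = 40
A has the highest total.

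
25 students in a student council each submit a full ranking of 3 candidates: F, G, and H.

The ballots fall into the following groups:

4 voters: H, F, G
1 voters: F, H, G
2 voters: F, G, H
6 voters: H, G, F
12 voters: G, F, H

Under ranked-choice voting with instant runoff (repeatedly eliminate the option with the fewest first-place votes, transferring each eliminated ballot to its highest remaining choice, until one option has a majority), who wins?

Round 1: G 12, H 10, F 3. F has the fewest and is eliminated.
Round 2: G 14, H 11. G has a majority.

G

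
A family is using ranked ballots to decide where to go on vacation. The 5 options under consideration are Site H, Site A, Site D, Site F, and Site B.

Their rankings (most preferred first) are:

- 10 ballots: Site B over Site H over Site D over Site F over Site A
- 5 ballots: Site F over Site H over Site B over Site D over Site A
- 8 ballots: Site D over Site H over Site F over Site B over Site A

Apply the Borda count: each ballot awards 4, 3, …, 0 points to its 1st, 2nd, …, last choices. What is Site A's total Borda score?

Borda scores:
  Site H: 10·3 + 5·3 + 8·3 = 69
  Site A: 10·0 + 5·0 + 8·0 = 0
  Site D: 10·2 + 5·1 + 8·4 = 57
  Site F: 10·1 + 5·4 + 8·2 = 46
  Site B: 10·4 + 5·2 + 8·1 = 58

0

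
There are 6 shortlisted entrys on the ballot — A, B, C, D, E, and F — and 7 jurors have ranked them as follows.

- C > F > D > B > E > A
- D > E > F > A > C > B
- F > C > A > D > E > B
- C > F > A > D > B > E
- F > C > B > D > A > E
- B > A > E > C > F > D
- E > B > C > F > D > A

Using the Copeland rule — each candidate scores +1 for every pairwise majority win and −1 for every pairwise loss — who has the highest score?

Pairwise results:
  A vs B: B wins 4–3.
  A vs C: C wins 5–2.
  A vs D: D wins 4–3.
  A vs E: A wins 4–3.
  A vs F: F wins 6–1.
  B vs C: C wins 5–2.
  B vs D: D wins 4–3.
  B vs E: B wins 4–3.
  B vs F: F wins 5–2.
  C vs D: C wins 6–1.
  C vs E: C wins 4–3.
  C vs F: C wins 4–3.
  D vs E: D wins 5–2.
  D vs F: F wins 6–1.
  E vs F: F wins 4–3.
Copeland scores (wins − losses):
  A: 1 − 4 = -3
  B: 2 − 3 = -1
  C: 5 − 0 = 5
  D: 3 − 2 = 1
  E: 0 − 5 = -5
  F: 4 − 1 = 3
C has the best Copeland score.

C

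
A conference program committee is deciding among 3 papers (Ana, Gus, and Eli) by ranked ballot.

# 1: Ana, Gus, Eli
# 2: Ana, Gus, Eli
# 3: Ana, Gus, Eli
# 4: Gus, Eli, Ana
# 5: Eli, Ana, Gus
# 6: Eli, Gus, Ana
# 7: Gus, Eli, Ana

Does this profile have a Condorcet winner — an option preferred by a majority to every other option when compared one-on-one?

Head-to-head results (7 voters total):
Ana vs Gus: Ana wins 4–3.
Ana vs Eli: Eli wins 4–3.
Gus vs Eli: Gus wins 5–2.
No candidate beats all others: Ana beats Gus beats Eli beats Ana, a majority cycle.

No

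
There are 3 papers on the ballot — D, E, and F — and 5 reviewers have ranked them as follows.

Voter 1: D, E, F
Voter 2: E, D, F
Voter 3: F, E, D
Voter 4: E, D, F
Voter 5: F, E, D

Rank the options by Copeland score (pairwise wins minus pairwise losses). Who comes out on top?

Pairwise results:
  D vs E: E wins 4–1.
  D vs F: D wins 3–2.
  E vs F: E wins 3–2.
Copeland scores (wins − losses):
  D: 1 − 1 = 0
  E: 2 − 0 = 2
  F: 0 − 2 = -2
E has the best Copeland score.

E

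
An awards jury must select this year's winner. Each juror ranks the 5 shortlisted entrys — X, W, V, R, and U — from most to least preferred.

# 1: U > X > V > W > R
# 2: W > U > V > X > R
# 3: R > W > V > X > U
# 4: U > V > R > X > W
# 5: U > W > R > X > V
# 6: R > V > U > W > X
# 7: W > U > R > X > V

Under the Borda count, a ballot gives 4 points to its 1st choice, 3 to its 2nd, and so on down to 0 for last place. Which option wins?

Borda scores:
  X: 3 + 1 + 1 + 1 + 1 + 0 + 1 = 8
  W: 1 + 4 + 3 + 0 + 3 + 1 + 4 = 16
  V: 2 + 2 + 2 + 3 + 0 + 3 + 0 = 12
  R: 0 + 0 + 4 + 2 + 2 + 4 + 2 = 14
  U: 4 + 3 + 0 + 4 + 4 + 2 + 3 = 20
U has the highest total.

U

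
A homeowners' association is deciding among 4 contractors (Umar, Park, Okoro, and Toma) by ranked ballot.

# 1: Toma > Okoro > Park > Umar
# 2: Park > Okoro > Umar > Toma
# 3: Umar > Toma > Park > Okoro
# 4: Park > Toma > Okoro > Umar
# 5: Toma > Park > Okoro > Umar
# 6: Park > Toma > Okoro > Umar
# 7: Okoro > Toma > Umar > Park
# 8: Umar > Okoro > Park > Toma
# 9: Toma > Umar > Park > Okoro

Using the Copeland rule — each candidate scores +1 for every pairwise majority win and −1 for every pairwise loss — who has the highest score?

Toma

Pairwise results:
  Umar vs Park: Park wins 5–4.
  Umar vs Okoro: Okoro wins 6–3.
  Umar vs Toma: Toma wins 6–3.
  Park vs Okoro: Park wins 6–3.
  Park vs Toma: Toma wins 5–4.
  Okoro vs Toma: Toma wins 6–3.
Copeland scores (wins − losses):
  Umar: 0 − 3 = -3
  Park: 2 − 1 = 1
  Okoro: 1 − 2 = -1
  Toma: 3 − 0 = 3
Toma has the best Copeland score.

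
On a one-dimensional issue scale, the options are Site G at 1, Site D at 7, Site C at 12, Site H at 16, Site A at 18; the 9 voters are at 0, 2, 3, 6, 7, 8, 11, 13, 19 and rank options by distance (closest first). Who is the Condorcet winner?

With single-peaked preferences on a line, the Condorcet winner is the candidate closest to the median voter.
The median voter (position 7) is closest to Site D at 7.
Check: Site D vs Site C — voters closer to Site D: 6 of 9.

Site D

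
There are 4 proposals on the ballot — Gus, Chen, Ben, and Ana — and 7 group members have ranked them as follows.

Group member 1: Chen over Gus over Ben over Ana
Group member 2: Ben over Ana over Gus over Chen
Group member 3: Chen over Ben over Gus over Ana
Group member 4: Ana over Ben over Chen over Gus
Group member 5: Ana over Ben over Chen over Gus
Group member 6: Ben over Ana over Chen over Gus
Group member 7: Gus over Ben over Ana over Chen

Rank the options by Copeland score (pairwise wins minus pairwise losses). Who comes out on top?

Pairwise results:
  Gus vs Chen: Chen wins 5–2.
  Gus vs Ben: Ben wins 5–2.
  Gus vs Ana: Ana wins 4–3.
  Chen vs Ben: Ben wins 5–2.
  Chen vs Ana: Ana wins 5–2.
  Ben vs Ana: Ben wins 5–2.
Copeland scores (wins − losses):
  Gus: 0 − 3 = -3
  Chen: 1 − 2 = -1
  Ben: 3 − 0 = 3
  Ana: 2 − 1 = 1
Ben has the best Copeland score.

Ben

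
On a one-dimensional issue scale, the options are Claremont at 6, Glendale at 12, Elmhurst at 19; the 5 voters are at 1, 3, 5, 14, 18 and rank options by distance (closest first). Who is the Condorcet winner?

Claremont

With single-peaked preferences on a line, the Condorcet winner is the candidate closest to the median voter.
The median voter (position 5) is closest to Claremont at 6.
Check: Claremont vs Elmhurst — voters closer to Claremont: 3 of 5.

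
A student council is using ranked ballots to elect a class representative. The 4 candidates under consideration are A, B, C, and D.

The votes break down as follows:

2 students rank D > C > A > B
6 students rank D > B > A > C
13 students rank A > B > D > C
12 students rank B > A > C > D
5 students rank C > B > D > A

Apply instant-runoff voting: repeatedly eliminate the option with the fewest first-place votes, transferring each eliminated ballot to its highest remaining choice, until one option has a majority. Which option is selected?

Round 1: A 13, B 12, D 8, C 5. C has the fewest and is eliminated.
Round 2: B 17, A 13, D 8. D has the fewest and is eliminated.
Round 3: B 23, A 15. B has a majority.

B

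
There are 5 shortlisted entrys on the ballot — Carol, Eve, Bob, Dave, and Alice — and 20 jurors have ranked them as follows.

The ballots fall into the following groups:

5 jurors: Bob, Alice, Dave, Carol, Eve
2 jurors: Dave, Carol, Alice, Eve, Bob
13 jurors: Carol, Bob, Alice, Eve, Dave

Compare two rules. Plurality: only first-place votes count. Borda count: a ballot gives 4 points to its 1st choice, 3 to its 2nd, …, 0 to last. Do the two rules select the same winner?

Yes

Plurality first-place counts: Carol 13, Eve 0, Bob 5, Dave 2, Alice 0 → Carol.
Borda totals: Carol 63, Eve 15, Bob 59, Dave 18, Alice 45 → Carol.
The two rules agree on Carol.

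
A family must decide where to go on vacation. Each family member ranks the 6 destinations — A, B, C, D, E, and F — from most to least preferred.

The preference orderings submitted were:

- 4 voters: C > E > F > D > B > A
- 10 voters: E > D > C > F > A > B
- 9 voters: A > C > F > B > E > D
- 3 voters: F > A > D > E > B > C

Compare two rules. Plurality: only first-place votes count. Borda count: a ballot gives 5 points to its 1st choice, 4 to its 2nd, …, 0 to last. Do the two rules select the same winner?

Plurality first-place counts: A 9, B 0, C 4, D 0, E 10, F 3 → E.
Borda totals: A 67, B 25, C 86, D 57, E 81, F 74 → C.
The two rules disagree: plurality picks E, Borda picks C.

No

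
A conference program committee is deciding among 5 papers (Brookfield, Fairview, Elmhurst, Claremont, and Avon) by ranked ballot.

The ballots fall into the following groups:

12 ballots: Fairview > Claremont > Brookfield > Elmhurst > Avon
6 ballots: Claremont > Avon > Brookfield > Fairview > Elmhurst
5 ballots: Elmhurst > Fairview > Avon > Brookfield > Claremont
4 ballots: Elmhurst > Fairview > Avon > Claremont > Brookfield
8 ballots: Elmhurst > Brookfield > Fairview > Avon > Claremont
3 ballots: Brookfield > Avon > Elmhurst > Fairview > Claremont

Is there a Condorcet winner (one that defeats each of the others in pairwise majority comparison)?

Head-to-head results (38 voters total):
Brookfield vs Fairview: Fairview wins 21–17.
Brookfield vs Elmhurst: Brookfield wins 21–17.
Brookfield vs Claremont: Claremont wins 22–16.
Brookfield vs Avon: Brookfield wins 23–15.
Fairview vs Elmhurst: Elmhurst wins 20–18.
Fairview vs Claremont: Fairview wins 32–6.
Fairview vs Avon: Fairview wins 29–9.
Elmhurst vs Claremont: Elmhurst wins 20–18.
Elmhurst vs Avon: Elmhurst wins 29–9.
Claremont vs Avon: Avon wins 20–18.
No candidate beats all others: Brookfield beats Elmhurst beats Fairview beats Brookfield, a majority cycle.

No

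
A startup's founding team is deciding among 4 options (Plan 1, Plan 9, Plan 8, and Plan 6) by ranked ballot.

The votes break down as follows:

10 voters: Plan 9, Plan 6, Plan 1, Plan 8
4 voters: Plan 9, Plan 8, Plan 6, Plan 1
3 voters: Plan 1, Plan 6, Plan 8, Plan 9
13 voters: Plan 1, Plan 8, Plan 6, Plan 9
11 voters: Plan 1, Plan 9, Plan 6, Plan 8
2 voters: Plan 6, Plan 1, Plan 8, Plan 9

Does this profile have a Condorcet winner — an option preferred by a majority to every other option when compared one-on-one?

Head-to-head results (43 voters total):
Plan 1 vs Plan 9: Plan 1 wins 29–14.
Plan 1 vs Plan 8: Plan 1 wins 39–4.
Plan 1 vs Plan 6: Plan 1 wins 27–16.
Plan 9 vs Plan 8: Plan 9 wins 25–18.
Plan 9 vs Plan 6: Plan 9 wins 25–18.
Plan 8 vs Plan 6: Plan 6 wins 26–17.
Plan 1 beats each rival — Plan 9 (29–14), Plan 8 (39–4), Plan 6 (27–16) — so Plan 1 is the Condorcet winner.

Yes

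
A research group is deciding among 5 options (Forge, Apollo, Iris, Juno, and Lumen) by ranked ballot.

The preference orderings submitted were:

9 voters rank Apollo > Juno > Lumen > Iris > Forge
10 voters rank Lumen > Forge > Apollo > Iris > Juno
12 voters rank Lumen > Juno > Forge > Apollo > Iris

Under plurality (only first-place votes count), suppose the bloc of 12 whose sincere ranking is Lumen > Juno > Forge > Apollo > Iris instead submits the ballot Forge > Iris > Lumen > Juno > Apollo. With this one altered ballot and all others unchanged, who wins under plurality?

Forge

First-place totals with the altered ballot: Forge 12, Apollo 9, Iris 0, Juno 0, Lumen 10.
The switch changes the winner from Lumen to Forge.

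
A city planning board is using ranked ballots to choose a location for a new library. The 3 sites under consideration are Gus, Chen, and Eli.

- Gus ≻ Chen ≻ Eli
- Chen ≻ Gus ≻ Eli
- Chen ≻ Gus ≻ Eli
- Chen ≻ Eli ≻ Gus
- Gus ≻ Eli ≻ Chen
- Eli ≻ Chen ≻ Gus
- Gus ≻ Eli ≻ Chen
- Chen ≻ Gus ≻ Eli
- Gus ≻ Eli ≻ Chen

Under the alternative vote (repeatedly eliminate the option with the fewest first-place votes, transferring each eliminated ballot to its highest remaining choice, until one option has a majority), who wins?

Round 1: Gus 4, Chen 4, Eli 1. Eli has the fewest and is eliminated.
Round 2: Chen 5, Gus 4. Chen has a majority.

Chen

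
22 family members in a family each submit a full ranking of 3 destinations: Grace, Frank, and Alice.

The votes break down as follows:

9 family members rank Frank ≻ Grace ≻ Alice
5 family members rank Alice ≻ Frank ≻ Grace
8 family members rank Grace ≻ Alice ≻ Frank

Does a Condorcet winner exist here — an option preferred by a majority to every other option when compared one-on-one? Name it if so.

Head-to-head results (22 voters total):
Grace vs Frank: Frank wins 14–8.
Grace vs Alice: Grace wins 17–5.
Frank vs Alice: Alice wins 13–9.
No candidate beats all others: Grace beats Alice beats Frank beats Grace, a majority cycle.

No Condorcet winner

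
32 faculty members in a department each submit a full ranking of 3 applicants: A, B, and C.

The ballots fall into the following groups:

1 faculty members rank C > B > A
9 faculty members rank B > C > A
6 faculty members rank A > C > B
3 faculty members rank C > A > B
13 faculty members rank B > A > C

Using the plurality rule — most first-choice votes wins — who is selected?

First-place vote totals:
  A: 6
  B: 22
  C: 4
B has the most first-place votes.

B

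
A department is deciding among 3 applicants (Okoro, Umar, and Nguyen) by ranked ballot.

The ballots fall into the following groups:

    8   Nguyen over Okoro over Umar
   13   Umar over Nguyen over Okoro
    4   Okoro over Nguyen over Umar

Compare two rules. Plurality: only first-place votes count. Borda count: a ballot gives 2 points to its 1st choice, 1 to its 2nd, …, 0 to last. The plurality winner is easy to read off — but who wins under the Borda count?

Plurality first-place counts: Okoro 4, Umar 13, Nguyen 8 → Umar.
Borda totals: Okoro 16, Umar 26, Nguyen 33 → Nguyen.

Nguyen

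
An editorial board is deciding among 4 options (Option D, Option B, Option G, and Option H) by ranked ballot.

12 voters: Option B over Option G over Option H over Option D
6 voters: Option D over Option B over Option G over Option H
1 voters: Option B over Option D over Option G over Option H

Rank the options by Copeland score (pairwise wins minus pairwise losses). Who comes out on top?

Pairwise results:
  Option D vs Option B: Option B wins 13–6.
  Option D vs Option G: Option G wins 12–7.
  Option D vs Option H: Option H wins 12–7.
  Option B vs Option G: Option B wins 19–0.
  Option B vs Option H: Option B wins 19–0.
  Option G vs Option H: Option G wins 19–0.
Copeland scores (wins − losses):
  Option D: 0 − 3 = -3
  Option B: 3 − 0 = 3
  Option G: 2 − 1 = 1
  Option H: 1 − 2 = -1
Option B has the best Copeland score.

Option B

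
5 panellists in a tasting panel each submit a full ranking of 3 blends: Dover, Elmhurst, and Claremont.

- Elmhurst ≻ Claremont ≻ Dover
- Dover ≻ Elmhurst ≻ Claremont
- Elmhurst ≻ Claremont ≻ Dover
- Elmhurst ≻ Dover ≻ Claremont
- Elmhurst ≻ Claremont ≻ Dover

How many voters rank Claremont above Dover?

3

Ballots ranking Claremont above Dover: 3.
Ballots ranking Dover above Claremont: 2.
So 3 of 5 voters prefer Claremont to Dover.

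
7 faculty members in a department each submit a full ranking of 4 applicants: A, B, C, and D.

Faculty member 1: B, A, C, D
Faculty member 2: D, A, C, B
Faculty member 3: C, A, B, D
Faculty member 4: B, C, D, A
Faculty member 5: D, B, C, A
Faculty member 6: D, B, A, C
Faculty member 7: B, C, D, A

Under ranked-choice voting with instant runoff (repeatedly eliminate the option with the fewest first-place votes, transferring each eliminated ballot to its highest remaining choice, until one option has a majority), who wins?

Round 1: B 3, D 3, C 1, A 0. A has the fewest and is eliminated.
Round 2: B 3, D 3, C 1. C has the fewest and is eliminated.
Round 3: B 4, D 3. B has a majority.

B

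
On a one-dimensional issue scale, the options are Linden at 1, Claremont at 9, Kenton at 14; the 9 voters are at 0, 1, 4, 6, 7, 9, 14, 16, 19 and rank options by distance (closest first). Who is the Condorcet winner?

With single-peaked preferences on a line, the Condorcet winner is the candidate closest to the median voter.
The median voter (position 7) is closest to Claremont at 9.
Check: Claremont vs Linden — voters closer to Claremont: 6 of 9.

Claremont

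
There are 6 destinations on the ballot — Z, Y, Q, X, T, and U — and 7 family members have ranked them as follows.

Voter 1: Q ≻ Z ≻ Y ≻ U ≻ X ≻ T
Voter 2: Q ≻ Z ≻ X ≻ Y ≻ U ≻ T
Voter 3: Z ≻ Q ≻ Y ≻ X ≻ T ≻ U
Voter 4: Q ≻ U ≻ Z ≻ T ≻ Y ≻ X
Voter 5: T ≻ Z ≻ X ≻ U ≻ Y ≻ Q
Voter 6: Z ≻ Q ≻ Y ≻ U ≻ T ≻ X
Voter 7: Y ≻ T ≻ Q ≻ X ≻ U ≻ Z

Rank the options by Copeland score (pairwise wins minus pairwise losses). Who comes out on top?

Pairwise results:
  Z vs Y: Z wins 6–1.
  Z vs Q: Q wins 4–3.
  Z vs X: Z wins 6–1.
  Z vs T: Z wins 5–2.
  Z vs U: Z wins 5–2.
  Y vs Q: Q wins 5–2.
  Y vs X: Y wins 5–2.
  Y vs T: Y wins 5–2.
  Y vs U: Y wins 5–2.
  Q vs X: Q wins 6–1.
  Q vs T: Q wins 5–2.
  Q vs U: Q wins 6–1.
  X vs T: T wins 4–3.
  X vs U: X wins 4–3.
  T vs U: U wins 4–3.
Copeland scores (wins − losses):
  Z: 4 − 1 = 3
  Y: 3 − 2 = 1
  Q: 5 − 0 = 5
  X: 1 − 4 = -3
  T: 1 − 4 = -3
  U: 1 − 4 = -3
Q has the best Copeland score.

Q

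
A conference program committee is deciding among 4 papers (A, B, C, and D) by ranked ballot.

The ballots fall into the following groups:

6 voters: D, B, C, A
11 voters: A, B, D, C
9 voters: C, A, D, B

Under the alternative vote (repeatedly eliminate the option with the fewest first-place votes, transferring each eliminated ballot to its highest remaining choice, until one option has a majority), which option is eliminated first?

B

Round 1: A 11, C 9, D 6, B 0. B has the fewest and is eliminated.
Round 2: A 11, C 9, D 6. D has the fewest and is eliminated.
Round 3: C 15, A 11. C has a majority.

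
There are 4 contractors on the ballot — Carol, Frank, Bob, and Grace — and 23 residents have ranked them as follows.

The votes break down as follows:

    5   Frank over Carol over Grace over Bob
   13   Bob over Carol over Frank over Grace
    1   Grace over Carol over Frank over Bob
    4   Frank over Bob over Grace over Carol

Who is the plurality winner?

Bob

First-place vote totals:
  Carol: 0
  Frank: 9
  Bob: 13
  Grace: 1
Bob has the most first-place votes.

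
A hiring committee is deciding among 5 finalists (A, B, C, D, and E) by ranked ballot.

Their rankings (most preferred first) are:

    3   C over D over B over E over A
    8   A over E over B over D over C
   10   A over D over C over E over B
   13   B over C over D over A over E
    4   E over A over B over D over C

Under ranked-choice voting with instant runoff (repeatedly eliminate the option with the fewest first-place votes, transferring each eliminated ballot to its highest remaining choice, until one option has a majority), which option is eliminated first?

Round 1: A 18, B 13, E 4, C 3, D 0. D has the fewest and is eliminated.
Round 2: A 18, B 13, E 4, C 3. C has the fewest and is eliminated.
Round 3: A 18, B 16, E 4. E has the fewest and is eliminated.
Round 4: A 22, B 16. A has a majority.

D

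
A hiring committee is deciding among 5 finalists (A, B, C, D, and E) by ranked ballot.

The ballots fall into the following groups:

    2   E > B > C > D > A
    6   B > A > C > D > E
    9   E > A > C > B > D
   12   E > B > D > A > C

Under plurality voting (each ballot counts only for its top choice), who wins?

First-place vote totals:
  A: 0
  B: 6
  C: 0
  D: 0
  E: 23
E has the most first-place votes.

E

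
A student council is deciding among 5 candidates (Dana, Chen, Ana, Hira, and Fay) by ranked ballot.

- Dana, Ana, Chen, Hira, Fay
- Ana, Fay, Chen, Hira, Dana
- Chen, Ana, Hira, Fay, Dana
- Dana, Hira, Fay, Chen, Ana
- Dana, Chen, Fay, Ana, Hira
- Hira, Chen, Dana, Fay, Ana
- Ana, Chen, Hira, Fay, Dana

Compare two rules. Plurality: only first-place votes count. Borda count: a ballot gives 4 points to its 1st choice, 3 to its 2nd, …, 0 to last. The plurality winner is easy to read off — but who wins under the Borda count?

Chen

Plurality first-place counts: Dana 3, Chen 1, Ana 2, Hira 1, Fay 0 → Dana.
Borda totals: Dana 14, Chen 18, Ana 15, Hira 13, Fay 10 → Chen.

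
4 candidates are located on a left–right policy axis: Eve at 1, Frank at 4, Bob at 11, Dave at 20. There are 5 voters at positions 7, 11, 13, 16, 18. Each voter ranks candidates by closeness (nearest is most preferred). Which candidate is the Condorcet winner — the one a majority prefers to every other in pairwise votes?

With single-peaked preferences on a line, the Condorcet winner is the candidate closest to the median voter.
The median voter (position 13) is closest to Bob at 11.
Check: Bob vs Eve — voters closer to Bob: 5 of 5.

Bob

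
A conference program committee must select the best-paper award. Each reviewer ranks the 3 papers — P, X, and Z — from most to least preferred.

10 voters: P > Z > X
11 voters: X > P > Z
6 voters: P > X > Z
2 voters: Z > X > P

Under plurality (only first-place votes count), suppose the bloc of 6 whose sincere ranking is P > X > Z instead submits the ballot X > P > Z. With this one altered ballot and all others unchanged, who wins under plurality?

First-place totals with the altered ballot: P 10, X 17, Z 2.
The switch changes the winner from P to X.

X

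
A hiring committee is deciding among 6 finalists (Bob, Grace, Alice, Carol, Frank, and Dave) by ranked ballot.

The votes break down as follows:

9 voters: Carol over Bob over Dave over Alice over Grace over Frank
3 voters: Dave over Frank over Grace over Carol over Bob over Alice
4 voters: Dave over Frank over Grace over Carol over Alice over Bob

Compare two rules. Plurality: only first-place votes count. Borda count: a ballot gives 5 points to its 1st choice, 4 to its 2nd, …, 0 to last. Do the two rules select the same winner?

Plurality first-place counts: Bob 0, Grace 0, Alice 0, Carol 9, Frank 0, Dave 7 → Carol.
Borda totals: Bob 39, Grace 30, Alice 22, Carol 59, Frank 28, Dave 62 → Dave.
The two rules disagree: plurality picks Carol, Borda picks Dave.

No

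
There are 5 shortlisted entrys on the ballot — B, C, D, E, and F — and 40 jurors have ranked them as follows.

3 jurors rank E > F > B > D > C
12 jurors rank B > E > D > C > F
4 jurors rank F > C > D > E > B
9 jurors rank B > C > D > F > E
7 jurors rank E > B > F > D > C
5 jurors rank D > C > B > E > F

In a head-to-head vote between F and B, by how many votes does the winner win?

26

Ballots ranking F above B: 3+4 = 7.
Ballots ranking B above F: 12+9+7+5 = 33.
B wins 33–7, a margin of 26.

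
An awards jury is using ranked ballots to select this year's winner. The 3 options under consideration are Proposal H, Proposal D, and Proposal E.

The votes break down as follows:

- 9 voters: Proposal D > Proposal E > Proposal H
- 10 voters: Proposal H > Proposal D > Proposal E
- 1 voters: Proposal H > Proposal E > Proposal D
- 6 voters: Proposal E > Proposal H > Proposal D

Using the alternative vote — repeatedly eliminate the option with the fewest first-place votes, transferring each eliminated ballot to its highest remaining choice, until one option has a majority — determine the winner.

Proposal H

Round 1: Proposal H 11, Proposal D 9, Proposal E 6. Proposal E has the fewest and is eliminated.
Round 2: Proposal H 17, Proposal D 9. Proposal H has a majority.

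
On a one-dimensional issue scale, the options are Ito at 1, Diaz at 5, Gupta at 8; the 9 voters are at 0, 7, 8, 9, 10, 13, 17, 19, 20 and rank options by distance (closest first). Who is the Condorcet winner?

With single-peaked preferences on a line, the Condorcet winner is the candidate closest to the median voter.
The median voter (position 10) is closest to Gupta at 8.
Check: Gupta vs Diaz — voters closer to Gupta: 8 of 9.

Gupta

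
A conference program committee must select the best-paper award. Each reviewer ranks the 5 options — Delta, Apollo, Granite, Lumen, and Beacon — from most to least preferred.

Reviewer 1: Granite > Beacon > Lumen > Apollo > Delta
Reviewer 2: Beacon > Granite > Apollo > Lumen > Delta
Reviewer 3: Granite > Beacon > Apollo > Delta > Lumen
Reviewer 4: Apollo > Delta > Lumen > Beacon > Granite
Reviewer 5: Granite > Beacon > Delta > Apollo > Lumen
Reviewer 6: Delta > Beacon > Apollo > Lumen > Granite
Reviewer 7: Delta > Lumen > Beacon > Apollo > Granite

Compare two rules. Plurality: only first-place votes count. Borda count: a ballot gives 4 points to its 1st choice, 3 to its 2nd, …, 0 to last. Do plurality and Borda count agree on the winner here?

No

Plurality first-place counts: Delta 2, Apollo 1, Granite 3, Lumen 0, Beacon 1 → Granite.
Borda totals: Delta 14, Apollo 13, Granite 15, Lumen 9, Beacon 19 → Beacon.
The two rules disagree: plurality picks Granite, Borda picks Beacon.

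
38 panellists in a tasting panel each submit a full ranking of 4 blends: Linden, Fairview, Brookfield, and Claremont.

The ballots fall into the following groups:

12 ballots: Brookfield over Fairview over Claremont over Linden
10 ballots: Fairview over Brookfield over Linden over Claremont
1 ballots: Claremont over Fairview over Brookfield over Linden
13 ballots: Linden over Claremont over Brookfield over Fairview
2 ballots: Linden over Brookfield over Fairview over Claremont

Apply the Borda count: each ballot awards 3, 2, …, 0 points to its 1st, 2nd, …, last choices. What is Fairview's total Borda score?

Borda scores:
  Linden: 12·0 + 10·1 + 0 + 13·3 + 2·3 = 55
  Fairview: 12·2 + 10·3 + 2 + 13·0 + 2·1 = 58
  Brookfield: 12·3 + 10·2 + 1 + 13·1 + 2·2 = 74
  Claremont: 12·1 + 10·0 + 3 + 13·2 + 2·0 = 41

58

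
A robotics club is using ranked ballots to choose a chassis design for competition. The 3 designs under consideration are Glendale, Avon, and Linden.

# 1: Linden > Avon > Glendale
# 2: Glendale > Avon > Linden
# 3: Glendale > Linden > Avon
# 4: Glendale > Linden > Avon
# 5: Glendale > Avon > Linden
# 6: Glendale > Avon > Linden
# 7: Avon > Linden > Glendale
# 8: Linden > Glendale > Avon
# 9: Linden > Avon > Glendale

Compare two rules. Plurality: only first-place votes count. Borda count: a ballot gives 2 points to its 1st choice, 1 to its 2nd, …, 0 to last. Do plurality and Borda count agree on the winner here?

Plurality first-place counts: Glendale 5, Avon 1, Linden 3 → Glendale.
Borda totals: Glendale 11, Avon 7, Linden 9 → Glendale.
The two rules agree on Glendale.

Yes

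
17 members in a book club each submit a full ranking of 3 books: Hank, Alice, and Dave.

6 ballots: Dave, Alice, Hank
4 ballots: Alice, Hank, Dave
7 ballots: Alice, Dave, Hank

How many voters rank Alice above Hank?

17

Ballots ranking Alice above Hank: 6+4+7 = 17.
Ballots ranking Hank above Alice: 0.
So 17 of 17 voters prefer Alice to Hank.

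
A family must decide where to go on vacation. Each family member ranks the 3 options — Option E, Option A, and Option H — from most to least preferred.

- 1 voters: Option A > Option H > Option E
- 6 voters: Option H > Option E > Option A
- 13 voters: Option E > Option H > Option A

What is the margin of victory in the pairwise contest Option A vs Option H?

18

Ballots ranking Option A above Option H: 1.
Ballots ranking Option H above Option A: 6+13 = 19.
Option H wins 19–1, a margin of 18.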